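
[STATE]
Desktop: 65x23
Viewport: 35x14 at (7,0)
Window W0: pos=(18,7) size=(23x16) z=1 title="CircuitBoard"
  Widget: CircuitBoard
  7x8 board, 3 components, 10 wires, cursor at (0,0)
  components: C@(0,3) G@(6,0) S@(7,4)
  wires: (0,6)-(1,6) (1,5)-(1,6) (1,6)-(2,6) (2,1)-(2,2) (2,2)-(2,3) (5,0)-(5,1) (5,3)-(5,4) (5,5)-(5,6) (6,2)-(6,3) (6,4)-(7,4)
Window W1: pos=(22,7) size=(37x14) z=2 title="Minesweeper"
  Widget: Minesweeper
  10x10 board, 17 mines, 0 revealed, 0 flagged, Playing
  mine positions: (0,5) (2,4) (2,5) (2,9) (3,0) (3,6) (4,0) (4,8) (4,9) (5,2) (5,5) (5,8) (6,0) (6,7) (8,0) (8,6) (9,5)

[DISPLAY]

                                   
                                   
                                   
                                   
                                   
                                   
                                   
           ┏━━━┏━━━━━━━━━━━━━━━━━━━
           ┃ Ci┃ Minesweeper       
           ┠───┠───────────────────
           ┃   ┃■■■■■■■■■■         
           ┃0  ┃■■■■■■■■■■         
           ┃   ┃■■■■■■■■■■         
           ┃1  ┃■■■■■■■■■■         


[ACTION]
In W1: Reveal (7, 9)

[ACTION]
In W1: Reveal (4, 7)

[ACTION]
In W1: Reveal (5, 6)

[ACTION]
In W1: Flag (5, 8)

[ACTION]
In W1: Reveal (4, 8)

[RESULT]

                                   
                                   
                                   
                                   
                                   
                                   
                                   
           ┏━━━┏━━━━━━━━━━━━━━━━━━━
           ┃ Ci┃ Minesweeper       
           ┠───┠───────────────────
           ┃   ┃■■■■■✹■■■■         
           ┃0  ┃■■■■■■■■■■         
           ┃   ┃■■■■✹✹■■■✹         
           ┃1  ┃✹■■■■■✹■■■         


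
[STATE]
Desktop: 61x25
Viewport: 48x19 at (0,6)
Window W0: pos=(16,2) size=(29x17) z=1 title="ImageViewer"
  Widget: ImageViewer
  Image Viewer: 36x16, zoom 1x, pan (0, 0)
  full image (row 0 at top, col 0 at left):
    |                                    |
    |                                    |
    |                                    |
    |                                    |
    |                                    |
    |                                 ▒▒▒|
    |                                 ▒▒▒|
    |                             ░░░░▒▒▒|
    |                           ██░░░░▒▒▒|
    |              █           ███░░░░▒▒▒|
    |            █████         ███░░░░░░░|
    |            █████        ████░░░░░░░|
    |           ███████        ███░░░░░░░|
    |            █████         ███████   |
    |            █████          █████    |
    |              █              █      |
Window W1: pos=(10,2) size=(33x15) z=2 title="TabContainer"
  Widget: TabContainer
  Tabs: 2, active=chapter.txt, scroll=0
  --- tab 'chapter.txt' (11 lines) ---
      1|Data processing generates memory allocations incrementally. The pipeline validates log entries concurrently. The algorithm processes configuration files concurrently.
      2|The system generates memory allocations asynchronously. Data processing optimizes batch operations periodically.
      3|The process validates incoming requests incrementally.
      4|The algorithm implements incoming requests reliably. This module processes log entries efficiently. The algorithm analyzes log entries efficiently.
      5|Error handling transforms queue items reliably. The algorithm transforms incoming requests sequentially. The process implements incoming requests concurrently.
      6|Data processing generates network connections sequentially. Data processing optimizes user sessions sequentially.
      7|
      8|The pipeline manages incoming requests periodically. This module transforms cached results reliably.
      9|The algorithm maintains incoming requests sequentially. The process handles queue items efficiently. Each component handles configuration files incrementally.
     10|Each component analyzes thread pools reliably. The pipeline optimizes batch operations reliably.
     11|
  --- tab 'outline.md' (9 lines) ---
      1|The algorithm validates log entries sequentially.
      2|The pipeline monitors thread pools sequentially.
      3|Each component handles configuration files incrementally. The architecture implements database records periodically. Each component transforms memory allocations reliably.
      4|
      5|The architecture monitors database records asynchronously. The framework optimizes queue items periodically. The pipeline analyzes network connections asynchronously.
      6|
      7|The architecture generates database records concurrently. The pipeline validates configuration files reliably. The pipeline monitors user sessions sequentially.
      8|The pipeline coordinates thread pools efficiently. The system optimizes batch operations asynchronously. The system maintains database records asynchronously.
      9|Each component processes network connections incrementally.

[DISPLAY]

          ┃───────────────────────────────┃ ┃   
          ┃Data processing generates memor┃ ┃   
          ┃The system generates memory all┃ ┃   
          ┃The process validates incoming ┃ ┃   
          ┃The algorithm implements incomi┃ ┃   
          ┃Error handling transforms queue┃ ┃   
          ┃Data processing generates netwo┃ ┃   
          ┃                               ┃ ┃   
          ┃The pipeline manages incoming r┃█┃   
          ┃The algorithm maintains incomin┃█┃   
          ┗━━━━━━━━━━━━━━━━━━━━━━━━━━━━━━━┛█┃   
                ┃           ███████        █┃   
                ┗━━━━━━━━━━━━━━━━━━━━━━━━━━━┛   
                                                
                                                
                                                
                                                
                                                
                                                


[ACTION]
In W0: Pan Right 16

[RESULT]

          ┃───────────────────────────────┃ ┃   
          ┃Data processing generates memor┃ ┃   
          ┃The system generates memory all┃ ┃   
          ┃The process validates incoming ┃ ┃   
          ┃The algorithm implements incomi┃ ┃   
          ┃Error handling transforms queue┃ ┃   
          ┃Data processing generates netwo┃ ┃   
          ┃                               ┃ ┃   
          ┃The pipeline manages incoming r┃ ┃   
          ┃The algorithm maintains incomin┃ ┃   
          ┗━━━━━━━━━━━━━━━━━━━━━━━━━━━━━━━┛ ┃   
                ┃██        ███░░░░░░░       ┃   
                ┗━━━━━━━━━━━━━━━━━━━━━━━━━━━┛   
                                                
                                                
                                                
                                                
                                                
                                                


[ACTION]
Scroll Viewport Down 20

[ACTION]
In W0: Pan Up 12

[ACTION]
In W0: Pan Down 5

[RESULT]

          ┃───────────────────────────────┃ ┃   
          ┃Data processing generates memor┃ ┃   
          ┃The system generates memory all┃ ┃   
          ┃The process validates incoming ┃ ┃   
          ┃The algorithm implements incomi┃ ┃   
          ┃Error handling transforms queue┃ ┃   
          ┃Data processing generates netwo┃ ┃   
          ┃                               ┃ ┃   
          ┃The pipeline manages incoming r┃ ┃   
          ┃The algorithm maintains incomin┃ ┃   
          ┗━━━━━━━━━━━━━━━━━━━━━━━━━━━━━━━┛ ┃   
                ┃                           ┃   
                ┗━━━━━━━━━━━━━━━━━━━━━━━━━━━┛   
                                                
                                                
                                                
                                                
                                                
                                                


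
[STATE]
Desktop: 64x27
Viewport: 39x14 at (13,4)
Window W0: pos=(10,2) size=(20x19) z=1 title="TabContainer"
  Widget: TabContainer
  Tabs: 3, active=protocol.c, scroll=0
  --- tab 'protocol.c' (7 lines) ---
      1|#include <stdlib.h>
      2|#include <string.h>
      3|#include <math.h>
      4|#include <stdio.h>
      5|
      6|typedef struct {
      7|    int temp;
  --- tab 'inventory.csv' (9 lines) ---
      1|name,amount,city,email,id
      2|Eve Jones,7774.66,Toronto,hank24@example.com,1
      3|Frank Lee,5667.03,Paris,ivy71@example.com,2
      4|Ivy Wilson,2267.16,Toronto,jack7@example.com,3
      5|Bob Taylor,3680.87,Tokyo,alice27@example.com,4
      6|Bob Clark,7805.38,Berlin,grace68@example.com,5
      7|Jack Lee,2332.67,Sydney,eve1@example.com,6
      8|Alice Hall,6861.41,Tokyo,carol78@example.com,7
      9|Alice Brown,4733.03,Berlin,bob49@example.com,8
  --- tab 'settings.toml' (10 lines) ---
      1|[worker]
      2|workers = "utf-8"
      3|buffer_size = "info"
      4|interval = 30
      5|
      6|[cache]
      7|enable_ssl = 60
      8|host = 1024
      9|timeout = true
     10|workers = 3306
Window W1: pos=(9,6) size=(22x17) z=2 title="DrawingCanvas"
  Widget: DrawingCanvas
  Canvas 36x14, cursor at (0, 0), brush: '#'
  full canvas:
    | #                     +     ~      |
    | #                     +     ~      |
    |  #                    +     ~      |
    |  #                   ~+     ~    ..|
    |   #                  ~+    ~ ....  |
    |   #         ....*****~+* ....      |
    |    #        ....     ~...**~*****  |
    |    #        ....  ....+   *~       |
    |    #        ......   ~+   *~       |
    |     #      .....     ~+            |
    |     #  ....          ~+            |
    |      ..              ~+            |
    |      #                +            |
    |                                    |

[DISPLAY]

────────────────┨                      
rotocol.c]│ inve┃                      
━━━━━━━━━━━━━━━━━┓                     
awingCanvas      ┃                     
─────────────────┨                     
                 ┃                     
                 ┃                     
                 ┃                     
                 ┃                     
#                ┃                     
#         ....***┃                     
 #        ....   ┃                     
 #        ....  .┃                     
 #        ...... ┃                     


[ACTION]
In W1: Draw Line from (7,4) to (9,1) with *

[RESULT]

────────────────┨                      
rotocol.c]│ inve┃                      
━━━━━━━━━━━━━━━━━┓                     
awingCanvas      ┃                     
─────────────────┨                     
                 ┃                     
                 ┃                     
                 ┃                     
                 ┃                     
#                ┃                     
#         ....***┃                     
 #        ....   ┃                     
 *        ....  .┃                     
*#        ...... ┃                     


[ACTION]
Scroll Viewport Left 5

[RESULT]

  ┠──────────────────┨                 
  ┃[protocol.c]│ inve┃                 
 ┏━━━━━━━━━━━━━━━━━━━━┓                
 ┃ DrawingCanvas      ┃                
 ┠────────────────────┨                
 ┃+#                  ┃                
 ┃ #                  ┃                
 ┃  #                 ┃                
 ┃  #                 ┃                
 ┃   #                ┃                
 ┃   #         ....***┃                
 ┃    #        ....   ┃                
 ┃    *        ....  .┃                
 ┃  **#        ...... ┃                


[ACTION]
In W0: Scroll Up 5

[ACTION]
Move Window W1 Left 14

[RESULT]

  ┠──────────────────┨                 
  ┃[protocol.c]│ inve┃                 
━━━━━━━━━━━━━┓───────┃                 
gCanvas      ┃tdlib.h┃                 
─────────────┨tring.h┃                 
             ┃ath.h> ┃                 
             ┃tdio.h>┃                 
             ┃       ┃                 
             ┃uct {  ┃                 
             ┃p;     ┃                 
      ....***┃       ┃                 
      ....   ┃       ┃                 
      ....  .┃       ┃                 
      ...... ┃       ┃                 


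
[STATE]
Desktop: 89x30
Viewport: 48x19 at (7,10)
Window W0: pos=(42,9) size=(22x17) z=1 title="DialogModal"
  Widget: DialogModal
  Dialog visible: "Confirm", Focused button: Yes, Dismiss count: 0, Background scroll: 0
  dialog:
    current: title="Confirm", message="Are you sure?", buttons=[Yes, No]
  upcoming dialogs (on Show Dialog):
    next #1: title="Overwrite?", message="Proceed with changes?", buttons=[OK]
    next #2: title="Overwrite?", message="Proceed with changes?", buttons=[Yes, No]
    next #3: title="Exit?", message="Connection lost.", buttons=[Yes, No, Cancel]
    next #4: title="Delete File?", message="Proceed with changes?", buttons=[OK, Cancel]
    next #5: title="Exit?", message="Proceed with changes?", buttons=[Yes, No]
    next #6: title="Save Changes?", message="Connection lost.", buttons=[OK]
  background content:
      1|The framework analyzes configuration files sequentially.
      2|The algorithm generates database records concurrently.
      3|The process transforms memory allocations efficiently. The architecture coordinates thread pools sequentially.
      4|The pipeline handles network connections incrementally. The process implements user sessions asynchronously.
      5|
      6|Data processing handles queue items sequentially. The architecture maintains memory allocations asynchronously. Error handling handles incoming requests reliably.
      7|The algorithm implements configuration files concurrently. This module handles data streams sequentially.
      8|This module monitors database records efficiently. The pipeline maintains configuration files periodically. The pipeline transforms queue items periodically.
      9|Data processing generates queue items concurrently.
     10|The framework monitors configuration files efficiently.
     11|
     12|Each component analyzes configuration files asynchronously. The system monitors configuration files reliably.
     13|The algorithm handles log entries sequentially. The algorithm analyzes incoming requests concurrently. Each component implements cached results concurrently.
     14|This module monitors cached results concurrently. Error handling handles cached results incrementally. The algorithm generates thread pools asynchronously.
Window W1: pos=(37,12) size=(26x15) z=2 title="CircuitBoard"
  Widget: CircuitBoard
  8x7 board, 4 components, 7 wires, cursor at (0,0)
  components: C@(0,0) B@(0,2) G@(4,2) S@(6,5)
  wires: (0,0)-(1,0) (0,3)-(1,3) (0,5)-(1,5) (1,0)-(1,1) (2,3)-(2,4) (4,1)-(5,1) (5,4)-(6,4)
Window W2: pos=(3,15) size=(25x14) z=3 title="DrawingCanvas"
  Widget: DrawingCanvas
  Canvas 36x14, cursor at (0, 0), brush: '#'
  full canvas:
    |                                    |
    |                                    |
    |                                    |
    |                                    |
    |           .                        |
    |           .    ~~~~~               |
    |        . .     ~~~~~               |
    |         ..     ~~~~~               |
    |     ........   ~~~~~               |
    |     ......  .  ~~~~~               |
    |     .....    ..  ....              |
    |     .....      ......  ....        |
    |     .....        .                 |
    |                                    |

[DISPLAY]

                                   ┃ DialogModal
                                   ┠────────────
                              ┏━━━━━━━━━━━━━━━━━
                              ┃ CircuitBoard    
                              ┠─────────────────
━━━━━━━━━━━━━━━━━━━━┓         ┃   0 1 2 3 4 5 6 
awingCanvas         ┃         ┃0  [C]      B   ·
────────────────────┨         ┃    │           │
                    ┃         ┃1   · ─ ·       ·
                    ┃         ┃                 
                    ┃         ┃2               ·
                    ┃         ┃                 
        .           ┃         ┃3                
        .    ~~~~~  ┃         ┃                 
     . .     ~~~~~  ┃         ┃4       ·   G    
      ..     ~~~~~  ┃         ┃        │        
  ........   ~~~~~  ┃         ┗━━━━━━━━━━━━━━━━━
  ......  .  ~~~~~  ┃                           
━━━━━━━━━━━━━━━━━━━━┛                           


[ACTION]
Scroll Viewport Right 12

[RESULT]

                       ┃ DialogModal        ┃   
                       ┠────────────────────┨   
                  ┏━━━━━━━━━━━━━━━━━━━━━━━━┓┃   
                  ┃ CircuitBoard           ┃┃   
                  ┠────────────────────────┨┃   
━━━━━━━━┓         ┃   0 1 2 3 4 5 6 7      ┃┃   
        ┃         ┃0  [C]      B   ·       ┃┃   
────────┨         ┃    │           │       ┃┃   
        ┃         ┃1   · ─ ·       ·       ┃┃   
        ┃         ┃                        ┃┃   
        ┃         ┃2               · ─ ·   ┃┃   
        ┃         ┃                        ┃┃   
        ┃         ┃3                       ┃┃   
 ~~~~~  ┃         ┃                        ┃┃   
 ~~~~~  ┃         ┃4       ·   G           ┃┃   
 ~~~~~  ┃         ┃        │               ┃┛   
 ~~~~~  ┃         ┗━━━━━━━━━━━━━━━━━━━━━━━━┛    
 ~~~~~  ┃                                       
━━━━━━━━┛                                       


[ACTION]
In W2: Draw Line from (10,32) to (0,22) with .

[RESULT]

                       ┃ DialogModal        ┃   
                       ┠────────────────────┨   
                  ┏━━━━━━━━━━━━━━━━━━━━━━━━┓┃   
                  ┃ CircuitBoard           ┃┃   
                  ┠────────────────────────┨┃   
━━━━━━━━┓         ┃   0 1 2 3 4 5 6 7      ┃┃   
        ┃         ┃0  [C]      B   ·       ┃┃   
────────┨         ┃    │           │       ┃┃   
       .┃         ┃1   · ─ ·       ·       ┃┃   
        ┃         ┃                        ┃┃   
        ┃         ┃2               · ─ ·   ┃┃   
        ┃         ┃                        ┃┃   
        ┃         ┃3                       ┃┃   
 ~~~~~  ┃         ┃                        ┃┃   
 ~~~~~  ┃         ┃4       ·   G           ┃┃   
 ~~~~~  ┃         ┃        │               ┃┛   
 ~~~~~  ┃         ┗━━━━━━━━━━━━━━━━━━━━━━━━┛    
 ~~~~~  ┃                                       
━━━━━━━━┛                                       


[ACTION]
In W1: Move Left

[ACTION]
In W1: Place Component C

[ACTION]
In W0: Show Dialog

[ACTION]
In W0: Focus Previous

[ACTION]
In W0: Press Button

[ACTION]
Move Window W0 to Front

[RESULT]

                       ┃ DialogModal        ┃   
                       ┠────────────────────┨   
                  ┏━━━━┃The framework analyz┃   
                  ┃ Cir┃The algorithm genera┃   
                  ┠────┃The process transfor┃   
━━━━━━━━┓         ┃   0┃The pipeline handles┃   
        ┃         ┃0  [┃                    ┃   
────────┨         ┃    ┃Data processing hand┃   
       .┃         ┃1   ┃The algorithm implem┃   
        ┃         ┃    ┃This module monitors┃   
        ┃         ┃2   ┃Data processing gene┃   
        ┃         ┃    ┃The framework monito┃   
        ┃         ┃3   ┃                    ┃   
 ~~~~~  ┃         ┃    ┃Each component analy┃   
 ~~~~~  ┃         ┃4   ┃The algorithm handle┃   
 ~~~~~  ┃         ┃    ┗━━━━━━━━━━━━━━━━━━━━┛   
 ~~~~~  ┃         ┗━━━━━━━━━━━━━━━━━━━━━━━━┛    
 ~~~~~  ┃                                       
━━━━━━━━┛                                       


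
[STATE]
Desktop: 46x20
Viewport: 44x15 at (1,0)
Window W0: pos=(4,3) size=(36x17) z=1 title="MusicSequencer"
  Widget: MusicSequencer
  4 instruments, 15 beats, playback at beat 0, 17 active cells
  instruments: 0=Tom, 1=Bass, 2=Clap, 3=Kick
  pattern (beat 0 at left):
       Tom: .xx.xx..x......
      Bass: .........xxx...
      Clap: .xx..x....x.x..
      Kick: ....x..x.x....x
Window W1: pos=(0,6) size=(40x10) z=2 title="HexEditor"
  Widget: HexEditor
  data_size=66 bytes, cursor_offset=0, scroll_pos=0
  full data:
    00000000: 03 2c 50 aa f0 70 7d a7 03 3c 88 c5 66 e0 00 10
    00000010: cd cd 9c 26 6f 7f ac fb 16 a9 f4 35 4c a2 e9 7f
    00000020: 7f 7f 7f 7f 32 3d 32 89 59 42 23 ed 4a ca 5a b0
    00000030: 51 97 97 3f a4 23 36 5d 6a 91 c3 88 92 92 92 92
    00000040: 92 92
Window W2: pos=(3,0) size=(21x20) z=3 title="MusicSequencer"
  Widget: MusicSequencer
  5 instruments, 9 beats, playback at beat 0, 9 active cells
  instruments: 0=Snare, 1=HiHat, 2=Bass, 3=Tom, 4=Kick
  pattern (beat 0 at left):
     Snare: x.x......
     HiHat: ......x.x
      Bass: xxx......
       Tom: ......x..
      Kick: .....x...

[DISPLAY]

  ┏━━━━━━━━━━━━━━━━━━━┓                     
  ┃ MusicSequencer    ┃                     
  ┠───────────────────┨                     
  ┃      ▼12345678    ┃━━━━━━━━━━━━━━━┓     
  ┃ Snare█·█······    ┃               ┃     
  ┃ HiHat······█·█    ┃───────────────┨     
━━┃  Bass███······    ┃━━━━━━━━━━━━━━━┓     
 H┃   Tom······█··    ┃               ┃     
──┃  Kick·····█···    ┃───────────────┨     
00┃                   ┃0 70 7d a7  03 ┃     
00┃                   ┃f 7f ac fb  16 ┃     
00┃                   ┃2 3d 32 89  59 ┃     
00┃                   ┃4 23 36 5d  6a ┃     
00┃                   ┃               ┃     
  ┃                   ┃               ┃     


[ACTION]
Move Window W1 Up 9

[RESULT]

━━┏━━━━━━━━━━━━━━━━━━━┓━━━━━━━━━━━━━━━┓     
 H┃ MusicSequencer    ┃               ┃     
──┠───────────────────┨───────────────┨     
00┃      ▼12345678    ┃0 70 7d a7  03 ┃     
00┃ Snare█·█······    ┃f 7f ac fb  16 ┃     
00┃ HiHat······█·█    ┃2 3d 32 89  59 ┃     
00┃  Bass███······    ┃4 23 36 5d  6a ┃     
00┃   Tom······█··    ┃               ┃     
  ┃  Kick·····█···    ┃               ┃     
━━┃                   ┃━━━━━━━━━━━━━━━┛     
  ┃                   ┃█              ┃     
  ┃                   ┃               ┃     
  ┃                   ┃               ┃     
  ┃                   ┃               ┃     
  ┃                   ┃               ┃     


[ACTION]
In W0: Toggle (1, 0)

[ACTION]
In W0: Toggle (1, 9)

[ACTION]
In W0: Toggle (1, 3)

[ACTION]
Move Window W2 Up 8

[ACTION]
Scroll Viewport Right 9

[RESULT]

━┏━━━━━━━━━━━━━━━━━━━┓━━━━━━━━━━━━━━━┓      
H┃ MusicSequencer    ┃               ┃      
─┠───────────────────┨───────────────┨      
0┃      ▼12345678    ┃0 70 7d a7  03 ┃      
0┃ Snare█·█······    ┃f 7f ac fb  16 ┃      
0┃ HiHat······█·█    ┃2 3d 32 89  59 ┃      
0┃  Bass███······    ┃4 23 36 5d  6a ┃      
0┃   Tom······█··    ┃               ┃      
 ┃  Kick·····█···    ┃               ┃      
━┃                   ┃━━━━━━━━━━━━━━━┛      
 ┃                   ┃█              ┃      
 ┃                   ┃               ┃      
 ┃                   ┃               ┃      
 ┃                   ┃               ┃      
 ┃                   ┃               ┃      


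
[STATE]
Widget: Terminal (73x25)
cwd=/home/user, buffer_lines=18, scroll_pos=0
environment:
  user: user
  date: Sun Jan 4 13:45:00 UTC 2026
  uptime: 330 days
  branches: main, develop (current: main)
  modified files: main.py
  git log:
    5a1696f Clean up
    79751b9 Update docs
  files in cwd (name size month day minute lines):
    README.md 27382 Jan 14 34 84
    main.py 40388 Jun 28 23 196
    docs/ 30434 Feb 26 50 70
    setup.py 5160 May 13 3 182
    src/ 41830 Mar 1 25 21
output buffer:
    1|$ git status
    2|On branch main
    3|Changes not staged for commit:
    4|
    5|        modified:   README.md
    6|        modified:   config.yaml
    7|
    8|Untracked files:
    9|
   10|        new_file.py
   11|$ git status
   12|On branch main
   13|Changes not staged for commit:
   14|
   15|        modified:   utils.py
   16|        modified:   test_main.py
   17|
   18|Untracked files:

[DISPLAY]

$ git status                                                             
On branch main                                                           
Changes not staged for commit:                                           
                                                                         
        modified:   README.md                                            
        modified:   config.yaml                                          
                                                                         
Untracked files:                                                         
                                                                         
        new_file.py                                                      
$ git status                                                             
On branch main                                                           
Changes not staged for commit:                                           
                                                                         
        modified:   utils.py                                             
        modified:   test_main.py                                         
                                                                         
Untracked files:                                                         
$ █                                                                      
                                                                         
                                                                         
                                                                         
                                                                         
                                                                         
                                                                         


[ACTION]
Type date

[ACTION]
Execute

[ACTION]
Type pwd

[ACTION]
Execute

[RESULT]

$ git status                                                             
On branch main                                                           
Changes not staged for commit:                                           
                                                                         
        modified:   README.md                                            
        modified:   config.yaml                                          
                                                                         
Untracked files:                                                         
                                                                         
        new_file.py                                                      
$ git status                                                             
On branch main                                                           
Changes not staged for commit:                                           
                                                                         
        modified:   utils.py                                             
        modified:   test_main.py                                         
                                                                         
Untracked files:                                                         
$ date                                                                   
Sun Jan 4 13:45:00 UTC 2026                                              
$ pwd                                                                    
/home/user                                                               
$ █                                                                      
                                                                         
                                                                         


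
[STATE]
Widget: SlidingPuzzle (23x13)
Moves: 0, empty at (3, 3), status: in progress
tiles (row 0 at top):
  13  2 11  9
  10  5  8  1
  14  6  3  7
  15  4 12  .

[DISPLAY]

┌────┬────┬────┬────┐  
│ 13 │  2 │ 11 │  9 │  
├────┼────┼────┼────┤  
│ 10 │  5 │  8 │  1 │  
├────┼────┼────┼────┤  
│ 14 │  6 │  3 │  7 │  
├────┼────┼────┼────┤  
│ 15 │  4 │ 12 │    │  
└────┴────┴────┴────┘  
Moves: 0               
                       
                       
                       


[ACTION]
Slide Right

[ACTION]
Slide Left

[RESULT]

┌────┬────┬────┬────┐  
│ 13 │  2 │ 11 │  9 │  
├────┼────┼────┼────┤  
│ 10 │  5 │  8 │  1 │  
├────┼────┼────┼────┤  
│ 14 │  6 │  3 │  7 │  
├────┼────┼────┼────┤  
│ 15 │  4 │ 12 │    │  
└────┴────┴────┴────┘  
Moves: 2               
                       
                       
                       


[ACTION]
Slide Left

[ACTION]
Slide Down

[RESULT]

┌────┬────┬────┬────┐  
│ 13 │  2 │ 11 │  9 │  
├────┼────┼────┼────┤  
│ 10 │  5 │  8 │  1 │  
├────┼────┼────┼────┤  
│ 14 │  6 │  3 │    │  
├────┼────┼────┼────┤  
│ 15 │  4 │ 12 │  7 │  
└────┴────┴────┴────┘  
Moves: 3               
                       
                       
                       


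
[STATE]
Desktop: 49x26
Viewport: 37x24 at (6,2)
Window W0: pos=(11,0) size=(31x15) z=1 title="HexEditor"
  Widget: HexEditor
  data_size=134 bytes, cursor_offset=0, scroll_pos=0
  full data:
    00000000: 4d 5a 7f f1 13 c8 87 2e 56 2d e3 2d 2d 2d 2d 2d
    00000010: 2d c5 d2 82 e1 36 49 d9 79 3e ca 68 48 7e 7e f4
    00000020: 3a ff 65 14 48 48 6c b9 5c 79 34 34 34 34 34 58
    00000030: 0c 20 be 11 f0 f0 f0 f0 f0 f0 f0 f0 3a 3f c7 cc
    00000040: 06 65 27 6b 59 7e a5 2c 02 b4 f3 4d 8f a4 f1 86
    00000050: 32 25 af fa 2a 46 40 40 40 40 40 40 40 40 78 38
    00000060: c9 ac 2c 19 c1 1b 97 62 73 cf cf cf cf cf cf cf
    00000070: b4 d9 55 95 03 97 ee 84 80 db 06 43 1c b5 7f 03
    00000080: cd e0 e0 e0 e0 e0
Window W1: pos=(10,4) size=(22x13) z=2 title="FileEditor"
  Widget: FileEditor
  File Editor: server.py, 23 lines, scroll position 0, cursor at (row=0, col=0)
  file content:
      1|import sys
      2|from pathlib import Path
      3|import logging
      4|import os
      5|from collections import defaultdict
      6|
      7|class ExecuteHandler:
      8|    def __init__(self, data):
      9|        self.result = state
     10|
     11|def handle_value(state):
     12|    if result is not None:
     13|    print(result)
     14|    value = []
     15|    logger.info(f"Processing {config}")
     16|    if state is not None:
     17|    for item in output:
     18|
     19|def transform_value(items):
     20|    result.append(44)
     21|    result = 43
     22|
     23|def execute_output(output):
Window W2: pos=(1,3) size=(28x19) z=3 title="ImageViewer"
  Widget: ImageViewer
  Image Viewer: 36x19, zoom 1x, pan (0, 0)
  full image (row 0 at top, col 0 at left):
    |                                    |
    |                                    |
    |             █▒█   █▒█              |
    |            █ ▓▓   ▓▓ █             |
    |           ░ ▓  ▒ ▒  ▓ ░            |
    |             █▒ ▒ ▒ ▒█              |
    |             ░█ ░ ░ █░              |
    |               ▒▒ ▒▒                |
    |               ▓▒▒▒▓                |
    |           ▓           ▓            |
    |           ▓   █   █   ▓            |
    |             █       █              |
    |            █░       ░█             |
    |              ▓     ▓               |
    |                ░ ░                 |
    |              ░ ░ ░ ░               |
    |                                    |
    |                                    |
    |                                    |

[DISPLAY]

     ┠─────────────────────────────┨ 
━━━━━━━━━━━━━━━━━━━━━━┓f f1 13 c8 8┃ 
geViewer              ┃━━┓2 e1 36 4┃ 
──────────────────────┨  ┃4 48 48 6┃ 
                      ┃──┨1 f0 f0 f┃ 
                      ┃ ▲┃b 59 7e a┃ 
         █▒█   █▒█    ┃t█┃a 2a 46 4┃ 
        █ ▓▓   ▓▓ █   ┃ ░┃9 c1 1b 9┃ 
       ░ ▓  ▒ ▒  ▓ ░  ┃ ░┃5 03 97 e┃ 
         █▒ ▒ ▒ ▒█    ┃m░┃0 e0 e0  ┃ 
         ░█ ░ ░ █░    ┃ ░┃         ┃ 
           ▒▒ ▒▒      ┃e░┃         ┃ 
           ▓▒▒▒▓      ┃e░┃━━━━━━━━━┛ 
       ▓           ▓  ┃t▼┃           
       ▓   █   █   ▓  ┃━━┛           
         █       █    ┃              
        █░       ░█   ┃              
          ▓     ▓     ┃              
            ░ ░       ┃              
━━━━━━━━━━━━━━━━━━━━━━┛              
                                     
                                     
                                     
                                     


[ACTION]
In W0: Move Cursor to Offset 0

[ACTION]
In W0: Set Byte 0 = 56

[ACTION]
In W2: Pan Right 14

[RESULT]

     ┠─────────────────────────────┨ 
━━━━━━━━━━━━━━━━━━━━━━┓f f1 13 c8 8┃ 
geViewer              ┃━━┓2 e1 36 4┃ 
──────────────────────┨  ┃4 48 48 6┃ 
                      ┃──┨1 f0 f0 f┃ 
                      ┃ ▲┃b 59 7e a┃ 
 █▒█                  ┃t█┃a 2a 46 4┃ 
 ▓▓ █                 ┃ ░┃9 c1 1b 9┃ 
▒  ▓ ░                ┃ ░┃5 03 97 e┃ 
▒ ▒█                  ┃m░┃0 e0 e0  ┃ 
░ █░                  ┃ ░┃         ┃ 
▒▒                    ┃e░┃         ┃ 
▒▓                    ┃e░┃━━━━━━━━━┛ 
     ▓                ┃t▼┃           
 █   ▓                ┃━━┛           
   █                  ┃              
   ░█                 ┃              
  ▓                   ┃              
░                     ┃              
━━━━━━━━━━━━━━━━━━━━━━┛              
                                     
                                     
                                     
                                     


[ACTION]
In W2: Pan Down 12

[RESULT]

     ┠─────────────────────────────┨ 
━━━━━━━━━━━━━━━━━━━━━━┓f f1 13 c8 8┃ 
geViewer              ┃━━┓2 e1 36 4┃ 
──────────────────────┨  ┃4 48 48 6┃ 
   ░█                 ┃──┨1 f0 f0 f┃ 
  ▓                   ┃ ▲┃b 59 7e a┃ 
░                     ┃t█┃a 2a 46 4┃ 
░ ░                   ┃ ░┃9 c1 1b 9┃ 
                      ┃ ░┃5 03 97 e┃ 
                      ┃m░┃0 e0 e0  ┃ 
                      ┃ ░┃         ┃ 
                      ┃e░┃         ┃ 
                      ┃e░┃━━━━━━━━━┛ 
                      ┃t▼┃           
                      ┃━━┛           
                      ┃              
                      ┃              
                      ┃              
                      ┃              
━━━━━━━━━━━━━━━━━━━━━━┛              
                                     
                                     
                                     
                                     


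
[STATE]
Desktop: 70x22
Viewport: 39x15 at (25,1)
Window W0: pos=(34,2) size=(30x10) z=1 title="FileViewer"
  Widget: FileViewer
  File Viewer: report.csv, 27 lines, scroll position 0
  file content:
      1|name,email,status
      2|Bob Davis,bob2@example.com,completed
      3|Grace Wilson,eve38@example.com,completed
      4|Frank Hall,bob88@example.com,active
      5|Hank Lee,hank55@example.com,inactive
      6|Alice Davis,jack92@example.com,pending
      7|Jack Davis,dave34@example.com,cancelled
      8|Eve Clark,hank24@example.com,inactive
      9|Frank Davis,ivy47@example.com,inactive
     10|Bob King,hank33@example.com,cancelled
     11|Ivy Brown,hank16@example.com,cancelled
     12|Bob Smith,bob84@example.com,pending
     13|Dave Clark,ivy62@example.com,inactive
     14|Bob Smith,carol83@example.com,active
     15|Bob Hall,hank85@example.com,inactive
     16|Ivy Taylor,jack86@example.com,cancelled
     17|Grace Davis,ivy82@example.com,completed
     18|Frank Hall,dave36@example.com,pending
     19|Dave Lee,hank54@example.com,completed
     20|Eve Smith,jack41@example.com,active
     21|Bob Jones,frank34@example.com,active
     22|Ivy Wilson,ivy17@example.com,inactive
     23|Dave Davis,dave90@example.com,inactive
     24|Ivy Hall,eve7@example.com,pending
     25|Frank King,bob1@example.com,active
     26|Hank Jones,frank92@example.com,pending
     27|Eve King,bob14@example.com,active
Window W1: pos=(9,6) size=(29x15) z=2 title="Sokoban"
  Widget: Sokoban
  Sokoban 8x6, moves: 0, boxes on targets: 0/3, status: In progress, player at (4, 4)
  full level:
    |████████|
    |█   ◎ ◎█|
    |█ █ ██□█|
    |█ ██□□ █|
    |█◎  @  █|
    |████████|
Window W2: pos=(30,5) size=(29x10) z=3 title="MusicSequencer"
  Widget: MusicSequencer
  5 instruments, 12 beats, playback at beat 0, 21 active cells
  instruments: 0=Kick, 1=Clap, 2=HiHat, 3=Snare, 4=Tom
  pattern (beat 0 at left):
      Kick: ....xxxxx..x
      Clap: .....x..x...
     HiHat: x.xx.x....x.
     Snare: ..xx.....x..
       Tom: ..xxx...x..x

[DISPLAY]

                                       
         ┏━━━━━━━━━━━━━━━━━━━━━━━━━━━━┓
         ┃ FileViewer                 ┃
         ┠────────────────────────────┨
     ┏━━━━━━━━━━━━━━━━━━━━━━━━━━━┓   ▲┃
━━━━━┃ MusicSequencer            ┃om,█┃
     ┠───────────────────────────┨le.░┃
─────┃      ▼12345678901         ┃.co░┃
     ┃  Kick····█████··█         ┃com░┃
     ┃  Clap·····█··█···         ┃le.▼┃
     ┃ HiHat█·██·█····█·         ┃━━━━┛
     ┃ Snare··██·····█··         ┃     
     ┃   Tom··███···█··█         ┃     
     ┗━━━━━━━━━━━━━━━━━━━━━━━━━━━┛     
            ┃                          


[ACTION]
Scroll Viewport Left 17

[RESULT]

                                       
                          ┏━━━━━━━━━━━━
                          ┃ FileViewer 
                          ┠────────────
                      ┏━━━━━━━━━━━━━━━━
 ┏━━━━━━━━━━━━━━━━━━━━┃ MusicSequencer 
 ┃ Sokoban            ┠────────────────
 ┠────────────────────┃      ▼123456789
 ┃████████            ┃  Kick····█████·
 ┃█   ◎ ◎█            ┃  Clap·····█··█·
 ┃█ █ ██□█            ┃ HiHat█·██·█····
 ┃█ ██□□ █            ┃ Snare··██·····█
 ┃█◎  @  █            ┃   Tom··███···█·
 ┃████████            ┗━━━━━━━━━━━━━━━━
 ┃Moves: 0  0/3              ┃         


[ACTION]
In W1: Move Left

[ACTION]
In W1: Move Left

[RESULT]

                                       
                          ┏━━━━━━━━━━━━
                          ┃ FileViewer 
                          ┠────────────
                      ┏━━━━━━━━━━━━━━━━
 ┏━━━━━━━━━━━━━━━━━━━━┃ MusicSequencer 
 ┃ Sokoban            ┠────────────────
 ┠────────────────────┃      ▼123456789
 ┃████████            ┃  Kick····█████·
 ┃█   ◎ ◎█            ┃  Clap·····█··█·
 ┃█ █ ██□█            ┃ HiHat█·██·█····
 ┃█ ██□□ █            ┃ Snare··██·····█
 ┃█◎@    █            ┃   Tom··███···█·
 ┃████████            ┗━━━━━━━━━━━━━━━━
 ┃Moves: 2  0/3              ┃         
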